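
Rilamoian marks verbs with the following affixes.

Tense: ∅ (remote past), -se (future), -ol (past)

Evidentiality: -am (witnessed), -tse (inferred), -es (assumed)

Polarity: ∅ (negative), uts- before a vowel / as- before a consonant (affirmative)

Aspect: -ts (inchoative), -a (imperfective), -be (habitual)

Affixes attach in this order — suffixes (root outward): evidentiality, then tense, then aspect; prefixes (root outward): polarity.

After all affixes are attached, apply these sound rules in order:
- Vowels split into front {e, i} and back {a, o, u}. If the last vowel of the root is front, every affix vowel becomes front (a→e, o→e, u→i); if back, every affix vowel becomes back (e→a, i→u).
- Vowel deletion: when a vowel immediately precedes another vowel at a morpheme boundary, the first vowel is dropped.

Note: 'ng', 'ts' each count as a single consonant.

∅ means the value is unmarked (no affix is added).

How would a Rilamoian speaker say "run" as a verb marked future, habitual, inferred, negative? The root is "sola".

Attach evidentiality inferred -tse → solatse.
polarity = negative: zero marking, form stays solatse.
Attach tense future -se → solatsese.
Attach aspect habitual -be → solatsesebe.
Apply vowel harmony: solatsesebe → solatsasaba.
Vowel deletion: no change.

solatsasaba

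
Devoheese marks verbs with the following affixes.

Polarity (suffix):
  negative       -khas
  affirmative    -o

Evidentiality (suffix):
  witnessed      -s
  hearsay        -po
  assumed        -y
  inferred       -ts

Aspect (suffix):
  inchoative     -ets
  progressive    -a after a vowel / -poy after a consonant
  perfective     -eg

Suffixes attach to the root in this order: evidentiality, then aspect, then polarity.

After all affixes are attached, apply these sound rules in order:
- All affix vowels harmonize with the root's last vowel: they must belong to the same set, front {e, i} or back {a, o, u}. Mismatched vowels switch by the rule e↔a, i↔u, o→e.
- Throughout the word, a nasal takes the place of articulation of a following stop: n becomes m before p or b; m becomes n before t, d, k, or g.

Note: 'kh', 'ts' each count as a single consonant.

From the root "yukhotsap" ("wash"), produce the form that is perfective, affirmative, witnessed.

Attach evidentiality witnessed -s → yukhotsaps.
Attach aspect perfective -eg → yukhotsapseg.
Attach polarity affirmative -o → yukhotsapsego.
Apply vowel harmony: yukhotsapsego → yukhotsapsago.
Nasal assimilation: no change.

yukhotsapsago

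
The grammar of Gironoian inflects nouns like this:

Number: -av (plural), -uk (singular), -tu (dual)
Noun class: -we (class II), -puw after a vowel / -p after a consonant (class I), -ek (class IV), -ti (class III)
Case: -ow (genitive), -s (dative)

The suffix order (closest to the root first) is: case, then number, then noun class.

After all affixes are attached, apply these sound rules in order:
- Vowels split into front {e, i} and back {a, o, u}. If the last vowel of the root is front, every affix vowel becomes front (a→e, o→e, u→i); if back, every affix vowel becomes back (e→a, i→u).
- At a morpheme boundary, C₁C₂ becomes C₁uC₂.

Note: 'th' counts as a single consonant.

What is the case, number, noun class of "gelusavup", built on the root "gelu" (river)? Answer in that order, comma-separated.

dative, plural, class I

Segment: gelu-s-av-p.
case: -s → dative.
number: -av → plural.
noun class: -puw/p → class I.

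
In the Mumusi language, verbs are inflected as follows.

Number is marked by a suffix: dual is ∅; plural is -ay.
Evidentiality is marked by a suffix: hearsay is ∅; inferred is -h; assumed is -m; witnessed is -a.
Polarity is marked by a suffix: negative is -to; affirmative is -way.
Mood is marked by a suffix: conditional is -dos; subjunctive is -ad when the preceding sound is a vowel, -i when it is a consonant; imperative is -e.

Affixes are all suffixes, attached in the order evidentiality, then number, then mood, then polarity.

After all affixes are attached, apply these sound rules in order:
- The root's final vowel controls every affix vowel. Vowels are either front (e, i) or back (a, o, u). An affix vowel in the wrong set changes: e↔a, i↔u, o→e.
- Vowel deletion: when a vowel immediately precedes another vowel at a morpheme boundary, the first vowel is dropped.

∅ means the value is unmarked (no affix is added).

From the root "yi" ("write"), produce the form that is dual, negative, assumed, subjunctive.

yimite

Attach evidentiality assumed -m → yim.
number = dual: zero marking, form stays yim.
Attach mood subjunctive -i (after consonant 'm') → yimi.
Attach polarity negative -to → yimito.
Apply vowel harmony: yimito → yimite.
Vowel deletion: no change.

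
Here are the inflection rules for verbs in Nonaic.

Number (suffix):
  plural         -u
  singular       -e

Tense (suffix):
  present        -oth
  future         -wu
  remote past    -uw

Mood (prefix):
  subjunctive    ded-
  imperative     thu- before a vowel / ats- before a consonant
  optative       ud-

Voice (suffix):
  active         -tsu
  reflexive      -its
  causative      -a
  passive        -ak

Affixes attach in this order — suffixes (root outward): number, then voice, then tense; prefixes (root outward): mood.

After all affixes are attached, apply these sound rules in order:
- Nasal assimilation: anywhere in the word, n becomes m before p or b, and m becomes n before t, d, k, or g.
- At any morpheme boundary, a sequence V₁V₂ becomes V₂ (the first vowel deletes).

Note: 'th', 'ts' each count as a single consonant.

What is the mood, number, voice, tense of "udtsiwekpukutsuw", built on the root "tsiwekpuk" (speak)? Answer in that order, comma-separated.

Segment: ud-tsiwekpuk-u-tsu-uw.
mood: ud- → optative.
number: -u → plural.
voice: -tsu → active.
tense: -uw → remote past.

optative, plural, active, remote past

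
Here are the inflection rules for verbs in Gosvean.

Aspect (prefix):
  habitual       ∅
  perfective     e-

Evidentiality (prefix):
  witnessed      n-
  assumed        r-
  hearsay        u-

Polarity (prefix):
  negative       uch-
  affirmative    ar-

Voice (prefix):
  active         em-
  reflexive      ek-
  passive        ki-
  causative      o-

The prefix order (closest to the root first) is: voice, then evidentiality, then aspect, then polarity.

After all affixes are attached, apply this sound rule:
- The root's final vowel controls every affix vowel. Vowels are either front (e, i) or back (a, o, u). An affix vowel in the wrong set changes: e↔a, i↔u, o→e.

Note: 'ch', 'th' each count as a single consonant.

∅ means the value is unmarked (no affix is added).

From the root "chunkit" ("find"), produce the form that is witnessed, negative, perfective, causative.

ichenechunkit

Attach voice causative o- → ochunkit.
Attach evidentiality witnessed n- → nochunkit.
Attach aspect perfective e- → enochunkit.
Attach polarity negative uch- → uchenochunkit.
Apply vowel harmony: uchenochunkit → ichenechunkit.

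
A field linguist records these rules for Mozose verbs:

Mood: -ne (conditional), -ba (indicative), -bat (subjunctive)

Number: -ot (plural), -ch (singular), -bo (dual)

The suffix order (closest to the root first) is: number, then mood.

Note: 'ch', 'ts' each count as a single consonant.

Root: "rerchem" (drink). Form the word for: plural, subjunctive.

rerchemotbat

Attach number plural -ot → rerchemot.
Attach mood subjunctive -bat → rerchemotbat.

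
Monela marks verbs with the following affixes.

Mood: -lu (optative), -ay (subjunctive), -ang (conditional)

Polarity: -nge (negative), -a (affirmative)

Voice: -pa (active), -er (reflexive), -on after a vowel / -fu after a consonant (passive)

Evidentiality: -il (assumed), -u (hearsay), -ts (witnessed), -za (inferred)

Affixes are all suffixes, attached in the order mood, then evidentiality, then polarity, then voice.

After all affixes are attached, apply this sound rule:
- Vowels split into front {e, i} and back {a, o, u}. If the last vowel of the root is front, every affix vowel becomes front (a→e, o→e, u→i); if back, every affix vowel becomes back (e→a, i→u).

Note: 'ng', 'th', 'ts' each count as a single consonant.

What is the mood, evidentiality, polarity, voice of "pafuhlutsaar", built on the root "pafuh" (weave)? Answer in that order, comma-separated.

optative, witnessed, affirmative, reflexive

Segment: pafuh-lu-ts-a-er.
mood: -lu → optative.
evidentiality: -ts → witnessed.
polarity: -a → affirmative.
voice: -er → reflexive.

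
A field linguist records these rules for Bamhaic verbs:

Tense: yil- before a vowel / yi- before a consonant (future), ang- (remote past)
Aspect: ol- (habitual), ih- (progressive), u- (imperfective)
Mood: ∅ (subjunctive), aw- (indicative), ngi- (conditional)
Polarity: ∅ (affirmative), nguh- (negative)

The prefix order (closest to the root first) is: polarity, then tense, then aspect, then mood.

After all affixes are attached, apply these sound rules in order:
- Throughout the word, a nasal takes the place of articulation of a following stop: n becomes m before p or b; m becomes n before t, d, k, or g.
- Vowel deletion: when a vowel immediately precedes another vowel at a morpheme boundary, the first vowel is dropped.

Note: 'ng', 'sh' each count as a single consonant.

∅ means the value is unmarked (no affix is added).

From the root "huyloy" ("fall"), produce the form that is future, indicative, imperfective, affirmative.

awuyihuyloy

polarity = affirmative: zero marking, form stays huyloy.
Attach tense future yi- (before consonant 'h') → yihuyloy.
Attach aspect imperfective u- → uyihuyloy.
Attach mood indicative aw- → awuyihuyloy.
Nasal assimilation: no change.
Vowel deletion: no change.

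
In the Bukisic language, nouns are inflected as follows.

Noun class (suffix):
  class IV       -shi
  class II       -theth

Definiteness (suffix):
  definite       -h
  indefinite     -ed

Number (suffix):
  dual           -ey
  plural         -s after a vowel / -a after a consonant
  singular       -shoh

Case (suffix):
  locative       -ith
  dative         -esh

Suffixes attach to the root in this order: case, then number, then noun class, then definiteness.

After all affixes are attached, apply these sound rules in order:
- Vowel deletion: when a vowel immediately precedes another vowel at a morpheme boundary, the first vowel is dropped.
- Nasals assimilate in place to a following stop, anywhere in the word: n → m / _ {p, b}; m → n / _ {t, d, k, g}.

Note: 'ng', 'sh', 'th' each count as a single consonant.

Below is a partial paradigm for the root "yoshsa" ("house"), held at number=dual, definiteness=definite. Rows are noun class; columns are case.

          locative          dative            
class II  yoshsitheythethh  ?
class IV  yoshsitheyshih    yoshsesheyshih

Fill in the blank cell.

yoshsesheythethh

Attach case dative -esh → yoshsaesh.
Attach number dual -ey → yoshsaeshey.
Attach noun class class II -theth → yoshsaesheytheth.
Attach definiteness definite -h → yoshsaesheythethh.
Apply vowel deletion: yoshsaesheythethh → yoshsesheythethh.
Nasal assimilation: no change.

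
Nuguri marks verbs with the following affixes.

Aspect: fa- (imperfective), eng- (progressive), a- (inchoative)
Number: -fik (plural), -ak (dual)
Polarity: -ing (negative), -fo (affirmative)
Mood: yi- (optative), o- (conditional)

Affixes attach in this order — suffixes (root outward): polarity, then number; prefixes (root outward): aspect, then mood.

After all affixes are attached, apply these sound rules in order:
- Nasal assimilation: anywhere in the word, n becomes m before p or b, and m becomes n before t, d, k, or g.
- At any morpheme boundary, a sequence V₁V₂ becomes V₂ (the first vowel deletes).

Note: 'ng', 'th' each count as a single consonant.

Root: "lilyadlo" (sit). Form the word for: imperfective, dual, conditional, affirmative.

ofalilyadlofak

Attach aspect imperfective fa- → falilyadlo.
Attach polarity affirmative -fo → falilyadlofo.
Attach mood conditional o- → ofalilyadlofo.
Attach number dual -ak → ofalilyadlofoak.
Nasal assimilation: no change.
Apply vowel deletion: ofalilyadlofoak → ofalilyadlofak.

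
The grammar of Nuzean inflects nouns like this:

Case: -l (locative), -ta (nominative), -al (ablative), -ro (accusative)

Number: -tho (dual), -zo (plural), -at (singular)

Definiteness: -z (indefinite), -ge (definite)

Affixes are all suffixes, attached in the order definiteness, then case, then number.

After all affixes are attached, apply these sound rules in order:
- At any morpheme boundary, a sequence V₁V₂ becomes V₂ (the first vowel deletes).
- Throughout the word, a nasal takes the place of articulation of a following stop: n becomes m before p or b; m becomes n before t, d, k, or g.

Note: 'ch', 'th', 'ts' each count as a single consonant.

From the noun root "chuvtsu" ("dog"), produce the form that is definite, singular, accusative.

chuvtsugerat

Attach definiteness definite -ge → chuvtsuge.
Attach case accusative -ro → chuvtsugero.
Attach number singular -at → chuvtsugeroat.
Apply vowel deletion: chuvtsugeroat → chuvtsugerat.
Nasal assimilation: no change.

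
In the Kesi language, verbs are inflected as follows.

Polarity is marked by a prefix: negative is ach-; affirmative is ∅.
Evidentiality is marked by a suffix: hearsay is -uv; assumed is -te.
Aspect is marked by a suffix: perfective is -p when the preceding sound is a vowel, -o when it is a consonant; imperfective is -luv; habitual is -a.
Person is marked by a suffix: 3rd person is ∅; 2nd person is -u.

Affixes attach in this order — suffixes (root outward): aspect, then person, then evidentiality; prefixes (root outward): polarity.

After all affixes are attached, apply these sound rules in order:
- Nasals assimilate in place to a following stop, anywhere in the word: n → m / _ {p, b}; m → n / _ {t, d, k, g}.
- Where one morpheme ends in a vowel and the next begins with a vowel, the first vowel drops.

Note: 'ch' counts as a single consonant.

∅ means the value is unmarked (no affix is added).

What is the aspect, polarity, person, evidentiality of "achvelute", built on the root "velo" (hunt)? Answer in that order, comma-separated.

Segment: ach-velo-a-u-te.
aspect: -a → habitual.
polarity: ach- → negative.
person: -u → 2nd person.
evidentiality: -te → assumed.

habitual, negative, 2nd person, assumed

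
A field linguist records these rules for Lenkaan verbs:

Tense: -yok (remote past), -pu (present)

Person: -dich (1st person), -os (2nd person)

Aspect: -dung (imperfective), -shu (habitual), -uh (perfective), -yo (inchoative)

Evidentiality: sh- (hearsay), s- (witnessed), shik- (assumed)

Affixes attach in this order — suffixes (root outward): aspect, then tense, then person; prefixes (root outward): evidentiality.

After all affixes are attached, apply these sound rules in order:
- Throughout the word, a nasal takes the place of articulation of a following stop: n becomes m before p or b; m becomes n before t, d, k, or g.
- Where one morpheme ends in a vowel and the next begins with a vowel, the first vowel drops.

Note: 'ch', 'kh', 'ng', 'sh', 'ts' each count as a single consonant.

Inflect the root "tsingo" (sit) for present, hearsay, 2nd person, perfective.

shtsinguhpos

Attach aspect perfective -uh → tsingouh.
Attach evidentiality hearsay sh- → shtsingouh.
Attach tense present -pu → shtsingouhpu.
Attach person 2nd person -os → shtsingouhpuos.
Nasal assimilation: no change.
Apply vowel deletion: shtsingouhpuos → shtsinguhpos.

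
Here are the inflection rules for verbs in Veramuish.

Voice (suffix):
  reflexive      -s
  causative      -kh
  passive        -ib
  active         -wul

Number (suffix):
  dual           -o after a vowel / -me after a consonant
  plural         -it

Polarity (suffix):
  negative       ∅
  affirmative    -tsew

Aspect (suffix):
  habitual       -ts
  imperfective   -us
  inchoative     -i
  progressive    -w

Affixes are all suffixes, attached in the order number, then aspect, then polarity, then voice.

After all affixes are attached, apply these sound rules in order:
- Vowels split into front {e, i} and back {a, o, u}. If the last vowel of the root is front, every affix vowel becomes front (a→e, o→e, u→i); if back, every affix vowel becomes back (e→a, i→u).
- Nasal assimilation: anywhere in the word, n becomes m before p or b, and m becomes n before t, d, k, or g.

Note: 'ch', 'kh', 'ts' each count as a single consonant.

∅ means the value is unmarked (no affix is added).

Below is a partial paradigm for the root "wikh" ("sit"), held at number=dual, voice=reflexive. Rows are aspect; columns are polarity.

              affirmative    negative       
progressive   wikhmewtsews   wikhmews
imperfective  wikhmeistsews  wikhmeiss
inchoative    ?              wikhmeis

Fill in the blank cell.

wikhmeitsews

Attach number dual -me (after consonant 'kh') → wikhme.
Attach aspect inchoative -i → wikhmei.
Attach polarity affirmative -tsew → wikhmeitsew.
Attach voice reflexive -s → wikhmeitsews.
Vowel harmony: no change.
Nasal assimilation: no change.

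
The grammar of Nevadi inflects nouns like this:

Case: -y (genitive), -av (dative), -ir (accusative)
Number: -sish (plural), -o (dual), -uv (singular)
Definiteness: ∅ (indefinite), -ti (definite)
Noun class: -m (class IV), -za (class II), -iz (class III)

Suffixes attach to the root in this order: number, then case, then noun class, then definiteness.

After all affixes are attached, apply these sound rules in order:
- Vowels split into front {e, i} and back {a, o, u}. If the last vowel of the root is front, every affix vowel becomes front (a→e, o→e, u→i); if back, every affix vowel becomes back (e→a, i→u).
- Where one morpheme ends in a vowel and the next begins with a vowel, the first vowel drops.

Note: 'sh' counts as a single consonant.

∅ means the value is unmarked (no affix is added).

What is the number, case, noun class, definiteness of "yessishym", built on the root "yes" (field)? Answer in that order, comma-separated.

Segment: yes-sish-y-m.
number: -sish → plural.
case: -y → genitive.
noun class: -m → class IV.
definiteness: ∅ → indefinite.

plural, genitive, class IV, indefinite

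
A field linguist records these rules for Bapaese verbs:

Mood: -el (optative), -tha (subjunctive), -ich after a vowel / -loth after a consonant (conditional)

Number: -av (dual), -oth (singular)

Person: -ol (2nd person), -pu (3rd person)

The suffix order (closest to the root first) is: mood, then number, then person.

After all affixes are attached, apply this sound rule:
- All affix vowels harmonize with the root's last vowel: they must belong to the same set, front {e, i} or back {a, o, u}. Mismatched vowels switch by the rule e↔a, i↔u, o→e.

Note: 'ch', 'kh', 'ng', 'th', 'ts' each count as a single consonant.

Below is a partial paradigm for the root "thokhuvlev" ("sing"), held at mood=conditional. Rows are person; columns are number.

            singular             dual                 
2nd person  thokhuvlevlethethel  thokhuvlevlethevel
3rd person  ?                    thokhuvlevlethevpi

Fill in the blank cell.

Attach mood conditional -loth (after consonant 'v') → thokhuvlevloth.
Attach number singular -oth → thokhuvlevlothoth.
Attach person 3rd person -pu → thokhuvlevlothothpu.
Apply vowel harmony: thokhuvlevlothothpu → thokhuvlevlethethpi.

thokhuvlevlethethpi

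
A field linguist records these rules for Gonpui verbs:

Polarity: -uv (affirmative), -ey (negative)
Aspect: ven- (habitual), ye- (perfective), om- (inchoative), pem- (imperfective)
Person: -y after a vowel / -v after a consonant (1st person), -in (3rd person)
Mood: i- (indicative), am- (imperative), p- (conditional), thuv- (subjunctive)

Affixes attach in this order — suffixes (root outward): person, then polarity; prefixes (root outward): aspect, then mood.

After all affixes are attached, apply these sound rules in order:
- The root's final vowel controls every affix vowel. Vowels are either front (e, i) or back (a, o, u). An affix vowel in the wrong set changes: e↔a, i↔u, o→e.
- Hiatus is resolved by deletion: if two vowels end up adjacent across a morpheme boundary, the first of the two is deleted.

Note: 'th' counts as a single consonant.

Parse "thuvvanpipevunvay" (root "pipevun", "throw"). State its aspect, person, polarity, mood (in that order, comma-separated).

habitual, 1st person, negative, subjunctive

Segment: thuv-ven-pipevun-v-ey.
aspect: ven- → habitual.
person: -y/v → 1st person.
polarity: -ey → negative.
mood: thuv- → subjunctive.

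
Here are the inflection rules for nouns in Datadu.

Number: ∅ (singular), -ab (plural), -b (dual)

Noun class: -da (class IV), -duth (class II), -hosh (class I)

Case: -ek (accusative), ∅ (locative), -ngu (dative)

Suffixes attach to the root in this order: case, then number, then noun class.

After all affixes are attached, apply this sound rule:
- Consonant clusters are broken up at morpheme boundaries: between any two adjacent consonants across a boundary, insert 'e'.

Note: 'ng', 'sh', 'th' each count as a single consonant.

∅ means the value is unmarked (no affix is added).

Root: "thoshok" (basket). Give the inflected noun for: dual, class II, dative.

thoshokengubeduth

Attach case dative -ngu → thoshokngu.
Attach number dual -b → thoshokngub.
Attach noun class class II -duth → thoshokngubduth.
Apply epenthesis: thoshokngubduth → thoshokengubeduth.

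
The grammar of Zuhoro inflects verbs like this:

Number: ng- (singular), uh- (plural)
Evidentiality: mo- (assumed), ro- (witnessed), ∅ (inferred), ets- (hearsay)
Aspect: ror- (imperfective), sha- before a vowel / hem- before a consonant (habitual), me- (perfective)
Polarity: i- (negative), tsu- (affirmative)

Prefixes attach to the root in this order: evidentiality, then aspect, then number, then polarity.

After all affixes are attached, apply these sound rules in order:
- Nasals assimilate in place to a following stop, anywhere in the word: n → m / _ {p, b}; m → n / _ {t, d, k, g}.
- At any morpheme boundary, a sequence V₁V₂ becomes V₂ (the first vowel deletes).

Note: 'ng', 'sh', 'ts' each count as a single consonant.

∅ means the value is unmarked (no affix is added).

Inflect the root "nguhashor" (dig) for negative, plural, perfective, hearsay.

uhmetsnguhashor

Attach evidentiality hearsay ets- → etsnguhashor.
Attach aspect perfective me- → meetsnguhashor.
Attach number plural uh- → uhmeetsnguhashor.
Attach polarity negative i- → iuhmeetsnguhashor.
Nasal assimilation: no change.
Apply vowel deletion: iuhmeetsnguhashor → uhmetsnguhashor.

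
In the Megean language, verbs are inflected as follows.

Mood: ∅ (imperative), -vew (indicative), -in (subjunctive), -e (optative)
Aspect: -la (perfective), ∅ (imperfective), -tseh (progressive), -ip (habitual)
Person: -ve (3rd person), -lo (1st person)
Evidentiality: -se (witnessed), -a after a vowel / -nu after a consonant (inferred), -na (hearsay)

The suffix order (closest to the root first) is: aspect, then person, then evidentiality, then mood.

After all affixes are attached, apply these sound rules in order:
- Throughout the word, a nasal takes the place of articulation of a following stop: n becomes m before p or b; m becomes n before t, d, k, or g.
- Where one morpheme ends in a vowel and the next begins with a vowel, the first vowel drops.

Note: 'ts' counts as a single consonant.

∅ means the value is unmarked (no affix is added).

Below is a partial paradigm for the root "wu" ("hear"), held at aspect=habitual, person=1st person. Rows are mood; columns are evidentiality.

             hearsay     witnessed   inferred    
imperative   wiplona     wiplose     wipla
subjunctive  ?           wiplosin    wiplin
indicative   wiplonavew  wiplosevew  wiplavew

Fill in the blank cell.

Attach aspect habitual -ip → wuip.
Attach person 1st person -lo → wuiplo.
Attach evidentiality hearsay -na → wuiplona.
Attach mood subjunctive -in → wuiplonain.
Nasal assimilation: no change.
Apply vowel deletion: wuiplonain → wiplonin.

wiplonin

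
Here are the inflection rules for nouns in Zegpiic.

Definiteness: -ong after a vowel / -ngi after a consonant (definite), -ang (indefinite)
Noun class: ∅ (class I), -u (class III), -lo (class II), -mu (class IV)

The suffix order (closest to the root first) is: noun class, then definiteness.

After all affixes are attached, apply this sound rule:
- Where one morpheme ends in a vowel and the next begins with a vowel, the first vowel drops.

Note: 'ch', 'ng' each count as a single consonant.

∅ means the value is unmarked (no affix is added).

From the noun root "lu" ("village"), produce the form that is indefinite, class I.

lang

noun class = class I: zero marking, form stays lu.
Attach definiteness indefinite -ang → luang.
Apply vowel deletion: luang → lang.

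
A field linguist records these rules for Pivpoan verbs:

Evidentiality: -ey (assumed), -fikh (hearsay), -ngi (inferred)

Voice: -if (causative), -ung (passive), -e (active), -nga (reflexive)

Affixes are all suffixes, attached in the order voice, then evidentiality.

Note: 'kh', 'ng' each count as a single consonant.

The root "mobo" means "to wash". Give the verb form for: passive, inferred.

moboungngi

Attach voice passive -ung → moboung.
Attach evidentiality inferred -ngi → moboungngi.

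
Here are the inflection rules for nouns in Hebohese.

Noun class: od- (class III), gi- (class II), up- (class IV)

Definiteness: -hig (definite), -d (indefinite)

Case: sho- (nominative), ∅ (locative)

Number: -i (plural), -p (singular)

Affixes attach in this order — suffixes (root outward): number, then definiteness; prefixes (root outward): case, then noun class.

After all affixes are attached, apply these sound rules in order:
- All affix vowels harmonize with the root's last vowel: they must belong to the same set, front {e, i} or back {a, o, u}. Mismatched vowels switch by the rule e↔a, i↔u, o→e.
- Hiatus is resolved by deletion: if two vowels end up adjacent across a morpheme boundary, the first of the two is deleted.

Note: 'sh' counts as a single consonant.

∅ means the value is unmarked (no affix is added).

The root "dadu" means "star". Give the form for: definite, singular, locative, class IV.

updaduphug

case = locative: zero marking, form stays dadu.
Attach number singular -p → dadup.
Attach noun class class IV up- → updadup.
Attach definiteness definite -hig → updaduphig.
Apply vowel harmony: updaduphig → updaduphug.
Vowel deletion: no change.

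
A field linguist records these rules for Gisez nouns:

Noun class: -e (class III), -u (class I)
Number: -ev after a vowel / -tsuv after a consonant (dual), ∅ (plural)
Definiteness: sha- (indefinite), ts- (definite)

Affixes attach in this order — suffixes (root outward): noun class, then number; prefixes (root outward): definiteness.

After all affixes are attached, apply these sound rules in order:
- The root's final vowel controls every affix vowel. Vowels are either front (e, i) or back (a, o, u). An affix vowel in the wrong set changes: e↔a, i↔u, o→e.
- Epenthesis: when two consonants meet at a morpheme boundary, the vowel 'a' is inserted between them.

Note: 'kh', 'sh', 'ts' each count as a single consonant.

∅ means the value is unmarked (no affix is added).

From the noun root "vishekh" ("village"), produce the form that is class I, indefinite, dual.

shevishekhiev

Attach noun class class I -u → vishekhu.
Attach definiteness indefinite sha- → shavishekhu.
Attach number dual -ev (after vowel 'u') → shavishekhuev.
Apply vowel harmony: shavishekhuev → shevishekhiev.
Epenthesis: no change.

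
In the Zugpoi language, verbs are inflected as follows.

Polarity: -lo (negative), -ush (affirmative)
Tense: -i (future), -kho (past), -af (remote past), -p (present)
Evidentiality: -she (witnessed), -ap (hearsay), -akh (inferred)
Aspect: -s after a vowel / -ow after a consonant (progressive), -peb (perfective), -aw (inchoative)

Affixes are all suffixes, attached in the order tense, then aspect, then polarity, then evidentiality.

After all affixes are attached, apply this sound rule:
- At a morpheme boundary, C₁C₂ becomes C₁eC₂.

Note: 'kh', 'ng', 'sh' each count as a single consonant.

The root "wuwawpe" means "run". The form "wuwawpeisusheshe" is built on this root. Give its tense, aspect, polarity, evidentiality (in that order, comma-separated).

Segment: wuwawpe-i-s-ush-she.
tense: -i → future.
aspect: -s/ow → progressive.
polarity: -ush → affirmative.
evidentiality: -she → witnessed.

future, progressive, affirmative, witnessed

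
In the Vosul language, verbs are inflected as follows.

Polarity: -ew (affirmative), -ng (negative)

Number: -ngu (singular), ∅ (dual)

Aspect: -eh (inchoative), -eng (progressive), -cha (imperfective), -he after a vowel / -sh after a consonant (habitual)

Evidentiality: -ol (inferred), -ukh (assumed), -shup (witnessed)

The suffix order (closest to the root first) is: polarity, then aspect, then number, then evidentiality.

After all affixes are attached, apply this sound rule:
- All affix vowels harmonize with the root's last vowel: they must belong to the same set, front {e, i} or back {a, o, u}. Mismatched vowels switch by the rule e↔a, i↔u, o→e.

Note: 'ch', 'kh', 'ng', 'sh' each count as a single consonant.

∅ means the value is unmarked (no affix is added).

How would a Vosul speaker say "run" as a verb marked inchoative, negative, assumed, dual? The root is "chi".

chingehikh

Attach polarity negative -ng → ching.
Attach aspect inchoative -eh → chingeh.
number = dual: zero marking, form stays chingeh.
Attach evidentiality assumed -ukh → chingehukh.
Apply vowel harmony: chingehukh → chingehikh.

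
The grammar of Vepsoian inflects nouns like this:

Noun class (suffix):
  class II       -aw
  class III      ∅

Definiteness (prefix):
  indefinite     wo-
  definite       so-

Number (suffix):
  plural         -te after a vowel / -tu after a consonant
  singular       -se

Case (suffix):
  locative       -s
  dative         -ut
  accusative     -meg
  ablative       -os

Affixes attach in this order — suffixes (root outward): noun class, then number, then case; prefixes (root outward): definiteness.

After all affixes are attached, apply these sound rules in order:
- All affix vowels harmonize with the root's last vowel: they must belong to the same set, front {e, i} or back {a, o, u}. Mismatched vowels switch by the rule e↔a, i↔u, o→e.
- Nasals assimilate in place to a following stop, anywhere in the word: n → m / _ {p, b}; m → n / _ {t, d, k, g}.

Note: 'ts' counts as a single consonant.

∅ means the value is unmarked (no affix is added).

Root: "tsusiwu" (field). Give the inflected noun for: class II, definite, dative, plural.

sotsusiwuawtuut

Attach definiteness definite so- → sotsusiwu.
Attach noun class class II -aw → sotsusiwuaw.
Attach number plural -tu (after consonant 'w') → sotsusiwuawtu.
Attach case dative -ut → sotsusiwuawtuut.
Vowel harmony: no change.
Nasal assimilation: no change.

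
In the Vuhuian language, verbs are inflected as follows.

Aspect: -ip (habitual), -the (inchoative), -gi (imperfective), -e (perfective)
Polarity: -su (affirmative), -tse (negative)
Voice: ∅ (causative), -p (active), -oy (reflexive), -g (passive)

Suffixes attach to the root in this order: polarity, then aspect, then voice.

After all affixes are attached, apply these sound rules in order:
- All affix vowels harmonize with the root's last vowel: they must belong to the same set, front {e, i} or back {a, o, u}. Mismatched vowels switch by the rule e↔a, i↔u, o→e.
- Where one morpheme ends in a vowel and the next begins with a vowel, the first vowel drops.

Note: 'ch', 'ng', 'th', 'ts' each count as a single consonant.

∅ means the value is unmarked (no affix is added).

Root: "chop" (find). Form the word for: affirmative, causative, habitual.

chopsup

Attach polarity affirmative -su → chopsu.
Attach aspect habitual -ip → chopsuip.
voice = causative: zero marking, form stays chopsuip.
Apply vowel harmony: chopsuip → chopsuup.
Apply vowel deletion: chopsuup → chopsup.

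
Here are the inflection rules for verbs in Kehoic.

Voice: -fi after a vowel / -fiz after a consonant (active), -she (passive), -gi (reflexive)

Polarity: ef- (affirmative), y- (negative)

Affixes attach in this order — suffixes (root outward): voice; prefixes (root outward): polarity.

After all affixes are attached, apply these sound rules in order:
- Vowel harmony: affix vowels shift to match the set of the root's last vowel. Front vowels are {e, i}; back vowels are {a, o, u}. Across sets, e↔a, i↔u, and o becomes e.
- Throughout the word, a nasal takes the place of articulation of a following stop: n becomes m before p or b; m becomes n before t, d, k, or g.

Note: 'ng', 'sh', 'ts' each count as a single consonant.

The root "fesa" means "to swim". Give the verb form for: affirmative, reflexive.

affesagu

Attach voice reflexive -gi → fesagi.
Attach polarity affirmative ef- → effesagi.
Apply vowel harmony: effesagi → affesagu.
Nasal assimilation: no change.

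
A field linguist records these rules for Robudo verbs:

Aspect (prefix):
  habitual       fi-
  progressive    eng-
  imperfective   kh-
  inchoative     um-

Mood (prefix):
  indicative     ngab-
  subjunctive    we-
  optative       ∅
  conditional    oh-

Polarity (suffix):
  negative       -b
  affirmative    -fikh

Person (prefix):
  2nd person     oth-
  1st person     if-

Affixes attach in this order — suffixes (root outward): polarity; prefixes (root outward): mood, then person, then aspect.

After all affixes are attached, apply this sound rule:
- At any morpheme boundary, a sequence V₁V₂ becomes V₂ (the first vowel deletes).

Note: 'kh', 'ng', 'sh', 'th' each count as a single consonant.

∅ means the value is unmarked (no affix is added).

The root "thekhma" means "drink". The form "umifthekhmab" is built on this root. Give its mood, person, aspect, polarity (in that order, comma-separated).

optative, 1st person, inchoative, negative

Segment: um-if-thekhma-b.
mood: ∅ → optative.
person: if- → 1st person.
aspect: um- → inchoative.
polarity: -b → negative.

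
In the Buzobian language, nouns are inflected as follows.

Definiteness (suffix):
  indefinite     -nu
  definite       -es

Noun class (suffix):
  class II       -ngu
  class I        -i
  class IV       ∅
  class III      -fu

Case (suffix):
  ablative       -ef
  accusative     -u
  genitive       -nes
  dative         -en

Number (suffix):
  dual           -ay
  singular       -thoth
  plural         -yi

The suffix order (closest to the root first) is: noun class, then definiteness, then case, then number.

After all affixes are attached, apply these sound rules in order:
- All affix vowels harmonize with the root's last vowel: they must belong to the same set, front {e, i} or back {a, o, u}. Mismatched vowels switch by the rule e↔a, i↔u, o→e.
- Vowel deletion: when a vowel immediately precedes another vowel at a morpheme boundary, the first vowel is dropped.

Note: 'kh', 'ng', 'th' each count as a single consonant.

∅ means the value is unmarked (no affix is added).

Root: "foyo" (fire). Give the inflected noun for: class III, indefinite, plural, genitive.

foyofununasyu

Attach noun class class III -fu → foyofu.
Attach definiteness indefinite -nu → foyofunu.
Attach case genitive -nes → foyofununes.
Attach number plural -yi → foyofununesyi.
Apply vowel harmony: foyofununesyi → foyofununasyu.
Vowel deletion: no change.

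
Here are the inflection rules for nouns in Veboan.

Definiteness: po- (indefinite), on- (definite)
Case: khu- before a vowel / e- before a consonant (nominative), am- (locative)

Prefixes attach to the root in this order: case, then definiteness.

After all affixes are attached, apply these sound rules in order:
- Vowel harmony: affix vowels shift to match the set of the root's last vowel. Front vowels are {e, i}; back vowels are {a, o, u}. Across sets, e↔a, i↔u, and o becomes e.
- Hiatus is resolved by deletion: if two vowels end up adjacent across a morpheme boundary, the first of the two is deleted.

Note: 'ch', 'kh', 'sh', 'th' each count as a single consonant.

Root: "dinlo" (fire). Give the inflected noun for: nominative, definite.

onadinlo

Attach case nominative e- (before consonant 'd') → edinlo.
Attach definiteness definite on- → onedinlo.
Apply vowel harmony: onedinlo → onadinlo.
Vowel deletion: no change.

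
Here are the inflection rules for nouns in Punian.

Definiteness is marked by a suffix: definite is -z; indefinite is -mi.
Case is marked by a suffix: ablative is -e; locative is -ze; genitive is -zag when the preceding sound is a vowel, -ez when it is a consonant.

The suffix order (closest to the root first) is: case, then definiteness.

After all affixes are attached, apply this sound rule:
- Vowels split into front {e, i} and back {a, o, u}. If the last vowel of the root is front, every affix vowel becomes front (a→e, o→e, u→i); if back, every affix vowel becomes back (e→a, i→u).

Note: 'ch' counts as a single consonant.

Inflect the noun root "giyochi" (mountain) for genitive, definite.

Attach case genitive -zag (after vowel 'i') → giyochizag.
Attach definiteness definite -z → giyochizagz.
Apply vowel harmony: giyochizagz → giyochizegz.

giyochizegz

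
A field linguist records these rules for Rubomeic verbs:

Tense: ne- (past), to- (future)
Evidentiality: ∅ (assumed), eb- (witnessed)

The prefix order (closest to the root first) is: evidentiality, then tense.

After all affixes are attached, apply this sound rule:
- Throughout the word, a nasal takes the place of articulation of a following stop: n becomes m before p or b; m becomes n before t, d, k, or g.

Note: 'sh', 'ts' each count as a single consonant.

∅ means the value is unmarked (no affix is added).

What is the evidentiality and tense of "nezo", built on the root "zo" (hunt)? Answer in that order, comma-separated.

assumed, past

Segment: ne-zo.
evidentiality: ∅ → assumed.
tense: ne- → past.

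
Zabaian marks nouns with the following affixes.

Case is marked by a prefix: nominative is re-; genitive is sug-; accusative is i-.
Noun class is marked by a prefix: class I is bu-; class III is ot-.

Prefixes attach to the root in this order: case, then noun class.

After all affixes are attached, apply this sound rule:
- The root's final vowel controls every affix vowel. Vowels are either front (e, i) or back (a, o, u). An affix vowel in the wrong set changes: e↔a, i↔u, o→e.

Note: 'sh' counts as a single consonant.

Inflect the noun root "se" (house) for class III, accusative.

Attach case accusative i- → ise.
Attach noun class class III ot- → otise.
Apply vowel harmony: otise → etise.

etise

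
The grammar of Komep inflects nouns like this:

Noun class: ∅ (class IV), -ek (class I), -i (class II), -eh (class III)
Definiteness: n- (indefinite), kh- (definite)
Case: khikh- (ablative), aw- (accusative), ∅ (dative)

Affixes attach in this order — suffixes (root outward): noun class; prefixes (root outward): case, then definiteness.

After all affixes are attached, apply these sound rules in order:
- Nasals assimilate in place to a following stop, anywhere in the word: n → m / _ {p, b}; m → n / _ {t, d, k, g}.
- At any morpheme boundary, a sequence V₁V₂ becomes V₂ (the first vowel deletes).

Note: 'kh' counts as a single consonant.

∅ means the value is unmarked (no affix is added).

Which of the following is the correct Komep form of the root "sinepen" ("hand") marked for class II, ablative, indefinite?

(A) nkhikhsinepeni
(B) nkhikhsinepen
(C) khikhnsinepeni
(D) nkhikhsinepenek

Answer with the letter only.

A

Attach case ablative khikh- → khikhsinepen.
Attach definiteness indefinite n- → nkhikhsinepen.
Attach noun class class II -i → nkhikhsinepeni.
Nasal assimilation: no change.
Vowel deletion: no change.
So the correct form is nkhikhsinepeni, option (A).
(C) khikhnsinepeni is wrong: it has the affixes in the wrong order.
(D) nkhikhsinepenek is wrong: it uses class I instead of class II for noun class.
(B) nkhikhsinepen is wrong: it uses class IV instead of class II for noun class.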